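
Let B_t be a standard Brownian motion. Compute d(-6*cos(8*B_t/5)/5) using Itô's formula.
d(-6*cos(8*B_t/5)/5) = (192*cos(8*B_t/5)/125) dt + (48*sin(8*B_t/5)/25) dB_t

Itô's formula for f(B_t) gives d f(B_t) = f'(B_t) dB_t + (1/2) f''(B_t) dt. Compute derivatives of f(x) = -6*cos(8*x/5)/5:
  f'(x)  = 48*sin(8*x/5)/25
  f''(x) = 384*cos(8*x/5)/125
Substitute x = B_t and multiply the f'' term by 1/2:
  drift     = (1/2) * (384*cos(8*x/5)/125) evaluated at B_t = 192*cos(8*B_t/5)/125
  diffusion = (48*sin(8*x/5)/25) evaluated at B_t = 48*sin(8*B_t/5)/25
Therefore d(-6*cos(8*B_t/5)/5) = (192*cos(8*B_t/5)/125) dt + (48*sin(8*B_t/5)/25) dB_t.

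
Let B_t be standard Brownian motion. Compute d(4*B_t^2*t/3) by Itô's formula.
d(4*B_t^2*t/3) = (4*B_t^2/3 + 4*t/3) dt + (8*B_t*t/3) dB_t

Itô's formula for f(t, x): d f(t, B_t) = (f_t + (1/2) f_xx) dt + f_x dB_t. Compute partials of f(t, x) = 4*t*x^2/3:
  f_t(t,x)  = 4*x^2/3
  f_x(t,x)  = 8*t*x/3
  f_xx(t,x) = 8*t/3
Assemble drift = f_t + (1/2) f_xx = 4*t/3 + 4*x^2/3 and diffusion = f_x = 8*t*x/3. Substituting x = B_t:
  d(4*B_t^2*t/3) = (4*B_t^2/3 + 4*t/3) dt + (8*B_t*t/3) dB_t.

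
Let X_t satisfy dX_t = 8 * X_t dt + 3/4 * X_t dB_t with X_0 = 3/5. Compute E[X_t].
E[X_t] = 3*exp(8*t)/5

For GBM dX = mu X dt + sigma X dB with X_0 = x_0, apply Itô to Y = log X: dY = (mu - sigma^2/2) dt + sigma dB, so Y_t = log(x_0) + (mu - sigma^2/2) t + sigma B_t and hence X_t = x_0 * exp((mu - sigma^2/2) t + sigma B_t).
With mu = 8, sigma = 3/4, x_0 = 3/5, this gives:
  X_t = 3/5 * exp((247/32) * t + (3/4) * B_t).
Since sigma*B_t ~ Normal(0, sigma^2 t), E[exp(sigma*B_t)] = exp(sigma^2 t / 2); so E[X_t] = x_0 * exp((mu - sigma^2/2) t) * exp(sigma^2 t / 2) = x_0 * exp(mu t) = 3*exp(8*t)/5.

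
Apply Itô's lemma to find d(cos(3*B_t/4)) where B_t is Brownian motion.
d(cos(3*B_t/4)) = (-9*cos(3*B_t/4)/32) dt + (-3*sin(3*B_t/4)/4) dB_t

Itô's formula for f(B_t) gives d f(B_t) = f'(B_t) dB_t + (1/2) f''(B_t) dt. Compute derivatives of f(x) = cos(3*x/4):
  f'(x)  = -3*sin(3*x/4)/4
  f''(x) = -9*cos(3*x/4)/16
Substitute x = B_t and multiply the f'' term by 1/2:
  drift     = (1/2) * (-9*cos(3*x/4)/16) evaluated at B_t = -9*cos(3*B_t/4)/32
  diffusion = (-3*sin(3*x/4)/4) evaluated at B_t = -3*sin(3*B_t/4)/4
Therefore d(cos(3*B_t/4)) = (-9*cos(3*B_t/4)/32) dt + (-3*sin(3*B_t/4)/4) dB_t.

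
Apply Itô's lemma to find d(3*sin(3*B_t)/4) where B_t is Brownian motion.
d(3*sin(3*B_t)/4) = (-27*sin(3*B_t)/8) dt + (9*cos(3*B_t)/4) dB_t

Itô's formula for f(B_t) gives d f(B_t) = f'(B_t) dB_t + (1/2) f''(B_t) dt. Compute derivatives of f(x) = 3*sin(3*x)/4:
  f'(x)  = 9*cos(3*x)/4
  f''(x) = -27*sin(3*x)/4
Substitute x = B_t and multiply the f'' term by 1/2:
  drift     = (1/2) * (-27*sin(3*x)/4) evaluated at B_t = -27*sin(3*B_t)/8
  diffusion = (9*cos(3*x)/4) evaluated at B_t = 9*cos(3*B_t)/4
Therefore d(3*sin(3*B_t)/4) = (-27*sin(3*B_t)/8) dt + (9*cos(3*B_t)/4) dB_t.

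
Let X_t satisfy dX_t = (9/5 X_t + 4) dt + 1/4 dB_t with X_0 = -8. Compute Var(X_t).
Var(X_t) = 5*exp(18*t/5)/288 - 5/288

The variance V(t) = Var(X_t) satisfies V'(t) = 2 a V(t) + c^2 with V(0) = 0 (drift coefficient is linear in X, diffusion is constant). With a = 9/5, c = 1/4, the solution is
  V(t) = (c^2 / (2 a)) * (exp(2 a t) - 1)
       = ((1/4)^2 / (2*(9/5))) * (exp((18/5) t) - 1)
       = 5*exp(18*t/5)/288 - 5/288.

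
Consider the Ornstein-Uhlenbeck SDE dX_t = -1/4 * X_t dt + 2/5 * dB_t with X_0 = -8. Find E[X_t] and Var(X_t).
E[X_t] = -8*exp(-t/4); Var(X_t) = 8/25 - 8*exp(-t/2)/25

The OU SDE dX = -theta X dt + sigma dB admits the integrating factor exp(theta t): d(exp(theta t) X_t) = sigma exp(theta t) dB_t. Integrating from 0 to t:
  X_t = x_0 * exp(-theta t) + sigma * int_0^t exp(-theta (t-s)) dB_s.
The Itô integral has mean 0 and (by the Itô isometry) variance sigma^2 * int_0^t exp(-2 theta (t - s)) ds = sigma^2 * (1 - exp(-2 theta t)) / (2 theta).
With theta = 1/4, sigma = 2/5, x_0 = -8:
  E[X_t] = -8 * exp(-1/4 t) = -8*exp(-t/4)
  Var(X_t) = (2/5)^2 * (1 - exp(-2*1/4 t)) / (2 * 1/4) = 8/25 - 8*exp(-t/2)/25.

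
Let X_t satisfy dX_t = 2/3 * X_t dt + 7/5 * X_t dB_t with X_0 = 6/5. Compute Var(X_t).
Var(X_t) = 36*(exp(49*t/25) - 1)*exp(4*t/3)/25

For GBM dX = mu X dt + sigma X dB with X_0 = x_0, apply Itô to Y = log X: dY = (mu - sigma^2/2) dt + sigma dB, so Y_t = log(x_0) + (mu - sigma^2/2) t + sigma B_t and hence X_t = x_0 * exp((mu - sigma^2/2) t + sigma B_t).
With mu = 2/3, sigma = 7/5, x_0 = 6/5, this gives:
  X_t = 6/5 * exp((-47/150) * t + (7/5) * B_t).
Since sigma*B_t ~ Normal(0, sigma^2 t), E[exp(sigma*B_t)] = exp(sigma^2 t / 2); so E[X_t] = x_0 * exp((mu - sigma^2/2) t) * exp(sigma^2 t / 2) = x_0 * exp(mu t) = 6*exp(2*t/3)/5.
Var(X_t) = E[X_t^2] - (E[X_t])^2 = x_0^2 * exp(2 mu t) * (exp(sigma^2 t) - 1) = 36*(exp(49*t/25) - 1)*exp(4*t/3)/25.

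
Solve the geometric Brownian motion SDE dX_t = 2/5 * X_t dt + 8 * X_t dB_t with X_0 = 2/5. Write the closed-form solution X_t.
X_t = 2/5 * exp((-158/5) * t + (8) * B_t)

For GBM dX = mu X dt + sigma X dB with X_0 = x_0, apply Itô to Y = log X: dY = (mu - sigma^2/2) dt + sigma dB, so Y_t = log(x_0) + (mu - sigma^2/2) t + sigma B_t and hence X_t = x_0 * exp((mu - sigma^2/2) t + sigma B_t).
With mu = 2/5, sigma = 8, x_0 = 2/5, this gives:
  X_t = 2/5 * exp((-158/5) * t + (8) * B_t).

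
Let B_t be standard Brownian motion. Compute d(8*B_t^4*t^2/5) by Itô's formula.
d(8*B_t^4*t^2/5) = (16*B_t^2*t*(B_t^2 + 3*t)/5) dt + (32*B_t^3*t^2/5) dB_t

Itô's formula for f(t, x): d f(t, B_t) = (f_t + (1/2) f_xx) dt + f_x dB_t. Compute partials of f(t, x) = 8*t^2*x^4/5:
  f_t(t,x)  = 16*t*x^4/5
  f_x(t,x)  = 32*t^2*x^3/5
  f_xx(t,x) = 96*t^2*x^2/5
Assemble drift = f_t + (1/2) f_xx = 16*t*x^2*(3*t + x^2)/5 and diffusion = f_x = 32*t^2*x^3/5. Substituting x = B_t:
  d(8*B_t^4*t^2/5) = (16*B_t^2*t*(B_t^2 + 3*t)/5) dt + (32*B_t^3*t^2/5) dB_t.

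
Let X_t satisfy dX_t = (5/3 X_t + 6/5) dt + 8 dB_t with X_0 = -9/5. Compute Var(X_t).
Var(X_t) = 96*exp(10*t/3)/5 - 96/5

The variance V(t) = Var(X_t) satisfies V'(t) = 2 a V(t) + c^2 with V(0) = 0 (drift coefficient is linear in X, diffusion is constant). With a = 5/3, c = 8, the solution is
  V(t) = (c^2 / (2 a)) * (exp(2 a t) - 1)
       = (8^2 / (2*(5/3))) * (exp((10/3) t) - 1)
       = 96*exp(10*t/3)/5 - 96/5.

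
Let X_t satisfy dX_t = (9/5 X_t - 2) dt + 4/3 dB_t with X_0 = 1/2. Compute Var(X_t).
Var(X_t) = 40*exp(18*t/5)/81 - 40/81

The variance V(t) = Var(X_t) satisfies V'(t) = 2 a V(t) + c^2 with V(0) = 0 (drift coefficient is linear in X, diffusion is constant). With a = 9/5, c = 4/3, the solution is
  V(t) = (c^2 / (2 a)) * (exp(2 a t) - 1)
       = ((4/3)^2 / (2*(9/5))) * (exp((18/5) t) - 1)
       = 40*exp(18*t/5)/81 - 40/81.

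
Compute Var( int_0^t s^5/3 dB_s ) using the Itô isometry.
Var = t^11/99

The Itô integral of a deterministic integrand f(s) has mean 0 because each increment f(s) * (B_{s+ds} - B_s) has mean 0. By the Itô isometry:
  Var( int_0^t f(s) dB_s ) = E[ (int_0^t f(s) dB_s)^2 ] = int_0^t f(s)^2 ds.
Here f(s) = s^5/3, so f(s)^2 = s^10/9. Integrate:
  int_0^t (s^10/9) ds = t^11/99.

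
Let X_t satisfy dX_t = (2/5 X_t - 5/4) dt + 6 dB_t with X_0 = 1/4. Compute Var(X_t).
Var(X_t) = 45*exp(4*t/5) - 45

The variance V(t) = Var(X_t) satisfies V'(t) = 2 a V(t) + c^2 with V(0) = 0 (drift coefficient is linear in X, diffusion is constant). With a = 2/5, c = 6, the solution is
  V(t) = (c^2 / (2 a)) * (exp(2 a t) - 1)
       = (6^2 / (2*(2/5))) * (exp((4/5) t) - 1)
       = 45*exp(4*t/5) - 45.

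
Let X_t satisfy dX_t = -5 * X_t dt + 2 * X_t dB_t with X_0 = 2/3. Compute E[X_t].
E[X_t] = 2*exp(-5*t)/3

For GBM dX = mu X dt + sigma X dB with X_0 = x_0, apply Itô to Y = log X: dY = (mu - sigma^2/2) dt + sigma dB, so Y_t = log(x_0) + (mu - sigma^2/2) t + sigma B_t and hence X_t = x_0 * exp((mu - sigma^2/2) t + sigma B_t).
With mu = -5, sigma = 2, x_0 = 2/3, this gives:
  X_t = 2/3 * exp((-7) * t + (2) * B_t).
Since sigma*B_t ~ Normal(0, sigma^2 t), E[exp(sigma*B_t)] = exp(sigma^2 t / 2); so E[X_t] = x_0 * exp((mu - sigma^2/2) t) * exp(sigma^2 t / 2) = x_0 * exp(mu t) = 2*exp(-5*t)/3.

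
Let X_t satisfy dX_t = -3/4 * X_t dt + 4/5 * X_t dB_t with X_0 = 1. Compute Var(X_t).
Var(X_t) = (exp(16*t/25) - 1)*exp(-3*t/2)

For GBM dX = mu X dt + sigma X dB with X_0 = x_0, apply Itô to Y = log X: dY = (mu - sigma^2/2) dt + sigma dB, so Y_t = log(x_0) + (mu - sigma^2/2) t + sigma B_t and hence X_t = x_0 * exp((mu - sigma^2/2) t + sigma B_t).
With mu = -3/4, sigma = 4/5, x_0 = 1, this gives:
  X_t = 1 * exp((-107/100) * t + (4/5) * B_t).
Since sigma*B_t ~ Normal(0, sigma^2 t), E[exp(sigma*B_t)] = exp(sigma^2 t / 2); so E[X_t] = x_0 * exp((mu - sigma^2/2) t) * exp(sigma^2 t / 2) = x_0 * exp(mu t) = exp(-3*t/4).
Var(X_t) = E[X_t^2] - (E[X_t])^2 = x_0^2 * exp(2 mu t) * (exp(sigma^2 t) - 1) = (exp(16*t/25) - 1)*exp(-3*t/2).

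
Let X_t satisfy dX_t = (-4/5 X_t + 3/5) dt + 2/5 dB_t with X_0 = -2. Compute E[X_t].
E[X_t] = 3/4 - 11*exp(-4*t/5)/4

Taking expectations and using E[dB_t] = 0, the mean m(t) = E[X_t] satisfies the ODE m'(t) = a m(t) + b with m(0) = x_0. With a = -4/5, b = 3/5, x_0 = -2, the solution is
  m(t) = x_0 * exp(a t) + (b/a) * (exp(a t) - 1)
       = (-2) * exp((-4/5) t) + ((3/5)/(-4/5)) * (exp((-4/5) t) - 1)
       = 3/4 - 11*exp(-4*t/5)/4.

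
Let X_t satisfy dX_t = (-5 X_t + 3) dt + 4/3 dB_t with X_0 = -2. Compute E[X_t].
E[X_t] = 3/5 - 13*exp(-5*t)/5

Taking expectations and using E[dB_t] = 0, the mean m(t) = E[X_t] satisfies the ODE m'(t) = a m(t) + b with m(0) = x_0. With a = -5, b = 3, x_0 = -2, the solution is
  m(t) = x_0 * exp(a t) + (b/a) * (exp(a t) - 1)
       = (-2) * exp((-5) t) + (3/(-5)) * (exp((-5) t) - 1)
       = 3/5 - 13*exp(-5*t)/5.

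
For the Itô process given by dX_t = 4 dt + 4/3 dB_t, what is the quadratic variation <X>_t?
<X>_t = 16*t/9

For an Itô process dX_t = a(t) dt + b(t) dB_t, the quadratic variation is <X>_t = int_0^t b(s)^2 ds (the drift term does not contribute). Here b(s) = 4/3, so
  b(s)^2 = 16/9.
Integrating from 0 to t:
  <X>_t = int_0^t (16/9) ds = 16*t/9.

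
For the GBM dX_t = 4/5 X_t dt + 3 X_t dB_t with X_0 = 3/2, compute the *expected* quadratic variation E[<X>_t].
E[<X>_t] = 405*exp(53*t/5)/212 - 405/212

<X>_t = int_0^t (3 * X_s)^2 ds. Taking expectation inside the integral: E[<X>_t] = 3^2 * int_0^t E[X_s^2] ds. For GBM, E[X_s^2] = x_0^2 * exp((2 mu + sigma^2) s). Integrating:
  E[<X>_t] = 3^2 * (3/2)^2 * (exp((2*(4/5) + 3^2) t) - 1) / (2*(4/5) + 3^2)
           = 3^2 * (3/2)^2 * (exp((53/5) t) - 1) / (53/5) = 405*exp(53*t/5)/212 - 405/212.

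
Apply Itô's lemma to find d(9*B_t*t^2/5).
d(9*B_t*t^2/5) = (18*B_t*t/5) dt + (9*t^2/5) dB_t

Itô's formula for f(t, x): d f(t, B_t) = (f_t + (1/2) f_xx) dt + f_x dB_t. Compute partials of f(t, x) = 9*t^2*x/5:
  f_t(t,x)  = 18*t*x/5
  f_x(t,x)  = 9*t^2/5
  f_xx(t,x) = 0
Assemble drift = f_t + (1/2) f_xx = 18*t*x/5 and diffusion = f_x = 9*t^2/5. Substituting x = B_t:
  d(9*B_t*t^2/5) = (18*B_t*t/5) dt + (9*t^2/5) dB_t.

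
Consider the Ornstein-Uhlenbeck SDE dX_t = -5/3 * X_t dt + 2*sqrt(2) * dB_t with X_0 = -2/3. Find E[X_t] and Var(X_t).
E[X_t] = -2*exp(-5*t/3)/3; Var(X_t) = 12/5 - 12*exp(-10*t/3)/5

The OU SDE dX = -theta X dt + sigma dB admits the integrating factor exp(theta t): d(exp(theta t) X_t) = sigma exp(theta t) dB_t. Integrating from 0 to t:
  X_t = x_0 * exp(-theta t) + sigma * int_0^t exp(-theta (t-s)) dB_s.
The Itô integral has mean 0 and (by the Itô isometry) variance sigma^2 * int_0^t exp(-2 theta (t - s)) ds = sigma^2 * (1 - exp(-2 theta t)) / (2 theta).
With theta = 5/3, sigma = 2*sqrt(2), x_0 = -2/3:
  E[X_t] = -2/3 * exp(-5/3 t) = -2*exp(-5*t/3)/3
  Var(X_t) = (2*sqrt(2))^2 * (1 - exp(-2*5/3 t)) / (2 * 5/3) = 12/5 - 12*exp(-10*t/3)/5.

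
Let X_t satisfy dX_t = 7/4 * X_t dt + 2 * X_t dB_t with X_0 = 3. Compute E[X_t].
E[X_t] = 3*exp(7*t/4)

For GBM dX = mu X dt + sigma X dB with X_0 = x_0, apply Itô to Y = log X: dY = (mu - sigma^2/2) dt + sigma dB, so Y_t = log(x_0) + (mu - sigma^2/2) t + sigma B_t and hence X_t = x_0 * exp((mu - sigma^2/2) t + sigma B_t).
With mu = 7/4, sigma = 2, x_0 = 3, this gives:
  X_t = 3 * exp((-1/4) * t + (2) * B_t).
Since sigma*B_t ~ Normal(0, sigma^2 t), E[exp(sigma*B_t)] = exp(sigma^2 t / 2); so E[X_t] = x_0 * exp((mu - sigma^2/2) t) * exp(sigma^2 t / 2) = x_0 * exp(mu t) = 3*exp(7*t/4).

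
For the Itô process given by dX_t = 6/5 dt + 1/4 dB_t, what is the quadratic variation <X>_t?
<X>_t = t/16

For an Itô process dX_t = a(t) dt + b(t) dB_t, the quadratic variation is <X>_t = int_0^t b(s)^2 ds (the drift term does not contribute). Here b(s) = 1/4, so
  b(s)^2 = 1/16.
Integrating from 0 to t:
  <X>_t = int_0^t (1/16) ds = t/16.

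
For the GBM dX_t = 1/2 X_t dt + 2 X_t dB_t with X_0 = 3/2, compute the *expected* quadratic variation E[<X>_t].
E[<X>_t] = 9*exp(5*t)/5 - 9/5

<X>_t = int_0^t (2 * X_s)^2 ds. Taking expectation inside the integral: E[<X>_t] = 2^2 * int_0^t E[X_s^2] ds. For GBM, E[X_s^2] = x_0^2 * exp((2 mu + sigma^2) s). Integrating:
  E[<X>_t] = 2^2 * (3/2)^2 * (exp((2*(1/2) + 2^2) t) - 1) / (2*(1/2) + 2^2)
           = 2^2 * (3/2)^2 * (exp(5 t) - 1) / 5 = 9*exp(5*t)/5 - 9/5.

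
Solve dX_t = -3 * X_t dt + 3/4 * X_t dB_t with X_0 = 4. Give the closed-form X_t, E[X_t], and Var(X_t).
X_t = 4 * exp((-105/32) t + (3/4) B_t); E[X_t] = 4*exp(-3*t); Var(X_t) = (16*exp(9*t/16) - 16)*exp(-6*t)

For GBM dX = mu X dt + sigma X dB with X_0 = x_0, apply Itô to Y = log X: dY = (mu - sigma^2/2) dt + sigma dB, so Y_t = log(x_0) + (mu - sigma^2/2) t + sigma B_t and hence X_t = x_0 * exp((mu - sigma^2/2) t + sigma B_t).
With mu = -3, sigma = 3/4, x_0 = 4, this gives:
  X_t = 4 * exp((-105/32) * t + (3/4) * B_t).
Since sigma*B_t ~ Normal(0, sigma^2 t), E[exp(sigma*B_t)] = exp(sigma^2 t / 2); so E[X_t] = x_0 * exp((mu - sigma^2/2) t) * exp(sigma^2 t / 2) = x_0 * exp(mu t) = 4*exp(-3*t).
Var(X_t) = E[X_t^2] - (E[X_t])^2 = x_0^2 * exp(2 mu t) * (exp(sigma^2 t) - 1) = (16*exp(9*t/16) - 16)*exp(-6*t).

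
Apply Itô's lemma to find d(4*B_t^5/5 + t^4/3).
d(4*B_t^5/5 + t^4/3) = (8*B_t^3 + 4*t^3/3) dt + (4*B_t^4) dB_t

Itô's formula for f(t, x): d f(t, B_t) = (f_t + (1/2) f_xx) dt + f_x dB_t. Compute partials of f(t, x) = t^4/3 + 4*x^5/5:
  f_t(t,x)  = 4*t^3/3
  f_x(t,x)  = 4*x^4
  f_xx(t,x) = 16*x^3
Assemble drift = f_t + (1/2) f_xx = 4*t^3/3 + 8*x^3 and diffusion = f_x = 4*x^4. Substituting x = B_t:
  d(4*B_t^5/5 + t^4/3) = (8*B_t^3 + 4*t^3/3) dt + (4*B_t^4) dB_t.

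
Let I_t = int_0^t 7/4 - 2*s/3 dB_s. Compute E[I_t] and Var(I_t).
E[I_t] = 0; Var(I_t) = t*(64*t^2 - 504*t + 1323)/432

The Itô integral of a deterministic integrand f(s) has mean 0 because each increment f(s) * (B_{s+ds} - B_s) has mean 0. By the Itô isometry:
  Var( int_0^t f(s) dB_s ) = E[ (int_0^t f(s) dB_s)^2 ] = int_0^t f(s)^2 ds.
Here f(s) = 7/4 - 2*s/3, so f(s)^2 = (8*s - 21)^2/144. Integrate:
  int_0^t ((8*s - 21)^2/144) ds = t*(64*t^2 - 504*t + 1323)/432.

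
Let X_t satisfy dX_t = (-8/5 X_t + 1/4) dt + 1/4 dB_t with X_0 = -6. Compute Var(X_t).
Var(X_t) = 5/256 - 5*exp(-16*t/5)/256

The variance V(t) = Var(X_t) satisfies V'(t) = 2 a V(t) + c^2 with V(0) = 0 (drift coefficient is linear in X, diffusion is constant). With a = -8/5, c = 1/4, the solution is
  V(t) = (c^2 / (2 a)) * (exp(2 a t) - 1)
       = ((1/4)^2 / (2*(-8/5))) * (exp((-16/5) t) - 1)
       = 5/256 - 5*exp(-16*t/5)/256.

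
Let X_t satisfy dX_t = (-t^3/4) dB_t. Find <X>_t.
<X>_t = t^7/112

For an Itô process dX_t = a(t) dt + b(t) dB_t, the quadratic variation is <X>_t = int_0^t b(s)^2 ds (the drift term does not contribute). Here b(s) = -s^3/4, so
  b(s)^2 = s^6/16.
Integrating from 0 to t:
  <X>_t = int_0^t (s^6/16) ds = t^7/112.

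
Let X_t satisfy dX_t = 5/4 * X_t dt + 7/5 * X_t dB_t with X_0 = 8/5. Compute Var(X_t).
Var(X_t) = 64*(exp(49*t/25) - 1)*exp(5*t/2)/25

For GBM dX = mu X dt + sigma X dB with X_0 = x_0, apply Itô to Y = log X: dY = (mu - sigma^2/2) dt + sigma dB, so Y_t = log(x_0) + (mu - sigma^2/2) t + sigma B_t and hence X_t = x_0 * exp((mu - sigma^2/2) t + sigma B_t).
With mu = 5/4, sigma = 7/5, x_0 = 8/5, this gives:
  X_t = 8/5 * exp((27/100) * t + (7/5) * B_t).
Since sigma*B_t ~ Normal(0, sigma^2 t), E[exp(sigma*B_t)] = exp(sigma^2 t / 2); so E[X_t] = x_0 * exp((mu - sigma^2/2) t) * exp(sigma^2 t / 2) = x_0 * exp(mu t) = 8*exp(5*t/4)/5.
Var(X_t) = E[X_t^2] - (E[X_t])^2 = x_0^2 * exp(2 mu t) * (exp(sigma^2 t) - 1) = 64*(exp(49*t/25) - 1)*exp(5*t/2)/25.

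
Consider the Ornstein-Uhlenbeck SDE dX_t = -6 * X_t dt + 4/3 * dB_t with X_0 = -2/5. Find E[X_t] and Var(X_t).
E[X_t] = -2*exp(-6*t)/5; Var(X_t) = 4/27 - 4*exp(-12*t)/27

The OU SDE dX = -theta X dt + sigma dB admits the integrating factor exp(theta t): d(exp(theta t) X_t) = sigma exp(theta t) dB_t. Integrating from 0 to t:
  X_t = x_0 * exp(-theta t) + sigma * int_0^t exp(-theta (t-s)) dB_s.
The Itô integral has mean 0 and (by the Itô isometry) variance sigma^2 * int_0^t exp(-2 theta (t - s)) ds = sigma^2 * (1 - exp(-2 theta t)) / (2 theta).
With theta = 6, sigma = 4/3, x_0 = -2/5:
  E[X_t] = -2/5 * exp(-6 t) = -2*exp(-6*t)/5
  Var(X_t) = (4/3)^2 * (1 - exp(-2*6 t)) / (2 * 6) = 4/27 - 4*exp(-12*t)/27.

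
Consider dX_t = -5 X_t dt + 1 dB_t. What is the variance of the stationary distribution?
lim Var(X_t) = 1/10

The OU SDE dX = -theta X dt + sigma dB admits the integrating factor exp(theta t): d(exp(theta t) X_t) = sigma exp(theta t) dB_t. Integrating from 0 to t gives X_t = x_0 * exp(-theta t) + sigma * int_0^t exp(-theta (t-s)) dB_s for any initial x_0. The Itô integral has variance (by the Itô isometry) sigma^2 * int_0^t exp(-2 theta (t - s)) ds = sigma^2 * (1 - exp(-2 theta t)) / (2 theta), independent of x_0.
With theta = 5, sigma = 1:
  Var(X_t) = (1)^2 * (1 - exp(-2*5 t)) / (2 * 5) = 1/10 - exp(-10*t)/10.
As t -> infinity, exp(-2*5 t) -> 0, so the stationary variance is sigma^2 / (2 theta) = 1/10.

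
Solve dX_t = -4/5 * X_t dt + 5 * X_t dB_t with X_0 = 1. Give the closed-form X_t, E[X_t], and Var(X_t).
X_t = 1 * exp((-133/10) t + (5) B_t); E[X_t] = exp(-4*t/5); Var(X_t) = (exp(25*t) - 1)*exp(-8*t/5)

For GBM dX = mu X dt + sigma X dB with X_0 = x_0, apply Itô to Y = log X: dY = (mu - sigma^2/2) dt + sigma dB, so Y_t = log(x_0) + (mu - sigma^2/2) t + sigma B_t and hence X_t = x_0 * exp((mu - sigma^2/2) t + sigma B_t).
With mu = -4/5, sigma = 5, x_0 = 1, this gives:
  X_t = 1 * exp((-133/10) * t + (5) * B_t).
Since sigma*B_t ~ Normal(0, sigma^2 t), E[exp(sigma*B_t)] = exp(sigma^2 t / 2); so E[X_t] = x_0 * exp((mu - sigma^2/2) t) * exp(sigma^2 t / 2) = x_0 * exp(mu t) = exp(-4*t/5).
Var(X_t) = E[X_t^2] - (E[X_t])^2 = x_0^2 * exp(2 mu t) * (exp(sigma^2 t) - 1) = (exp(25*t) - 1)*exp(-8*t/5).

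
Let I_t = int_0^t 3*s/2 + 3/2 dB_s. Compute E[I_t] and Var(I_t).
E[I_t] = 0; Var(I_t) = 3*t*(t^2 + 3*t + 3)/4

The Itô integral of a deterministic integrand f(s) has mean 0 because each increment f(s) * (B_{s+ds} - B_s) has mean 0. By the Itô isometry:
  Var( int_0^t f(s) dB_s ) = E[ (int_0^t f(s) dB_s)^2 ] = int_0^t f(s)^2 ds.
Here f(s) = 3*s/2 + 3/2, so f(s)^2 = 9*(s + 1)^2/4. Integrate:
  int_0^t (9*(s + 1)^2/4) ds = 3*t*(t^2 + 3*t + 3)/4.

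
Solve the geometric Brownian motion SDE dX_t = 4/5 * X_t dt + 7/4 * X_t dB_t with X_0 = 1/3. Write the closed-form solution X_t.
X_t = 1/3 * exp((-117/160) * t + (7/4) * B_t)

For GBM dX = mu X dt + sigma X dB with X_0 = x_0, apply Itô to Y = log X: dY = (mu - sigma^2/2) dt + sigma dB, so Y_t = log(x_0) + (mu - sigma^2/2) t + sigma B_t and hence X_t = x_0 * exp((mu - sigma^2/2) t + sigma B_t).
With mu = 4/5, sigma = 7/4, x_0 = 1/3, this gives:
  X_t = 1/3 * exp((-117/160) * t + (7/4) * B_t).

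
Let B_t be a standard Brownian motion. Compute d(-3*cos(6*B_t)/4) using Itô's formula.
d(-3*cos(6*B_t)/4) = (27*cos(6*B_t)/2) dt + (9*sin(6*B_t)/2) dB_t

Itô's formula for f(B_t) gives d f(B_t) = f'(B_t) dB_t + (1/2) f''(B_t) dt. Compute derivatives of f(x) = -3*cos(6*x)/4:
  f'(x)  = 9*sin(6*x)/2
  f''(x) = 27*cos(6*x)
Substitute x = B_t and multiply the f'' term by 1/2:
  drift     = (1/2) * (27*cos(6*x)) evaluated at B_t = 27*cos(6*B_t)/2
  diffusion = (9*sin(6*x)/2) evaluated at B_t = 9*sin(6*B_t)/2
Therefore d(-3*cos(6*B_t)/4) = (27*cos(6*B_t)/2) dt + (9*sin(6*B_t)/2) dB_t.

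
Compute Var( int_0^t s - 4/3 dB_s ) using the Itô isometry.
Var = t*(3*t^2 - 12*t + 16)/9

The Itô integral of a deterministic integrand f(s) has mean 0 because each increment f(s) * (B_{s+ds} - B_s) has mean 0. By the Itô isometry:
  Var( int_0^t f(s) dB_s ) = E[ (int_0^t f(s) dB_s)^2 ] = int_0^t f(s)^2 ds.
Here f(s) = s - 4/3, so f(s)^2 = (3*s - 4)^2/9. Integrate:
  int_0^t ((3*s - 4)^2/9) ds = t*(3*t^2 - 12*t + 16)/9.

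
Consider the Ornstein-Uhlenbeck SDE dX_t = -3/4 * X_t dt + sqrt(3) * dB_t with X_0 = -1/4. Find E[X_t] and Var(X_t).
E[X_t] = -exp(-3*t/4)/4; Var(X_t) = 2 - 2*exp(-3*t/2)

The OU SDE dX = -theta X dt + sigma dB admits the integrating factor exp(theta t): d(exp(theta t) X_t) = sigma exp(theta t) dB_t. Integrating from 0 to t:
  X_t = x_0 * exp(-theta t) + sigma * int_0^t exp(-theta (t-s)) dB_s.
The Itô integral has mean 0 and (by the Itô isometry) variance sigma^2 * int_0^t exp(-2 theta (t - s)) ds = sigma^2 * (1 - exp(-2 theta t)) / (2 theta).
With theta = 3/4, sigma = sqrt(3), x_0 = -1/4:
  E[X_t] = -1/4 * exp(-3/4 t) = -exp(-3*t/4)/4
  Var(X_t) = (sqrt(3))^2 * (1 - exp(-2*3/4 t)) / (2 * 3/4) = 2 - 2*exp(-3*t/2).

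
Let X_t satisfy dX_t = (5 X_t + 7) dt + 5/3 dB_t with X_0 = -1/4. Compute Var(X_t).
Var(X_t) = 5*exp(10*t)/18 - 5/18

The variance V(t) = Var(X_t) satisfies V'(t) = 2 a V(t) + c^2 with V(0) = 0 (drift coefficient is linear in X, diffusion is constant). With a = 5, c = 5/3, the solution is
  V(t) = (c^2 / (2 a)) * (exp(2 a t) - 1)
       = ((5/3)^2 / (2*5)) * (exp(10 t) - 1)
       = 5*exp(10*t)/18 - 5/18.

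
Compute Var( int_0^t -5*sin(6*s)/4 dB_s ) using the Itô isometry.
Var = 25*t/32 - 25*sin(12*t)/384

The Itô integral of a deterministic integrand f(s) has mean 0 because each increment f(s) * (B_{s+ds} - B_s) has mean 0. By the Itô isometry:
  Var( int_0^t f(s) dB_s ) = E[ (int_0^t f(s) dB_s)^2 ] = int_0^t f(s)^2 ds.
Here f(s) = -5*sin(6*s)/4, so f(s)^2 = 25*sin(6*s)^2/16. Integrate:
  int_0^t (25*sin(6*s)^2/16) ds = 25*t/32 - 25*sin(12*t)/384.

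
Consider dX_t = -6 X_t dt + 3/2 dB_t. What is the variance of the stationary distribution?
lim Var(X_t) = 3/16

The OU SDE dX = -theta X dt + sigma dB admits the integrating factor exp(theta t): d(exp(theta t) X_t) = sigma exp(theta t) dB_t. Integrating from 0 to t gives X_t = x_0 * exp(-theta t) + sigma * int_0^t exp(-theta (t-s)) dB_s for any initial x_0. The Itô integral has variance (by the Itô isometry) sigma^2 * int_0^t exp(-2 theta (t - s)) ds = sigma^2 * (1 - exp(-2 theta t)) / (2 theta), independent of x_0.
With theta = 6, sigma = 3/2:
  Var(X_t) = (3/2)^2 * (1 - exp(-2*6 t)) / (2 * 6) = 3/16 - 3*exp(-12*t)/16.
As t -> infinity, exp(-2*6 t) -> 0, so the stationary variance is sigma^2 / (2 theta) = 3/16.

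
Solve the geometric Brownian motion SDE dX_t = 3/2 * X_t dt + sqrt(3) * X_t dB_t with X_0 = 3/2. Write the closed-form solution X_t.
X_t = 3/2 * exp((0) * t + (sqrt(3)) * B_t)

For GBM dX = mu X dt + sigma X dB with X_0 = x_0, apply Itô to Y = log X: dY = (mu - sigma^2/2) dt + sigma dB, so Y_t = log(x_0) + (mu - sigma^2/2) t + sigma B_t and hence X_t = x_0 * exp((mu - sigma^2/2) t + sigma B_t).
With mu = 3/2, sigma = sqrt(3), x_0 = 3/2, this gives:
  X_t = 3/2 * exp((0) * t + (sqrt(3)) * B_t).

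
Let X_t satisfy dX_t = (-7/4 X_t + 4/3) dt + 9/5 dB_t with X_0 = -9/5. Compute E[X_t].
E[X_t] = 16/21 - 269*exp(-7*t/4)/105

Taking expectations and using E[dB_t] = 0, the mean m(t) = E[X_t] satisfies the ODE m'(t) = a m(t) + b with m(0) = x_0. With a = -7/4, b = 4/3, x_0 = -9/5, the solution is
  m(t) = x_0 * exp(a t) + (b/a) * (exp(a t) - 1)
       = (-9/5) * exp((-7/4) t) + ((4/3)/(-7/4)) * (exp((-7/4) t) - 1)
       = 16/21 - 269*exp(-7*t/4)/105.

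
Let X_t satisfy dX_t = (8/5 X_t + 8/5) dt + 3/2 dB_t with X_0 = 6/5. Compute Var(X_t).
Var(X_t) = 45*exp(16*t/5)/64 - 45/64

The variance V(t) = Var(X_t) satisfies V'(t) = 2 a V(t) + c^2 with V(0) = 0 (drift coefficient is linear in X, diffusion is constant). With a = 8/5, c = 3/2, the solution is
  V(t) = (c^2 / (2 a)) * (exp(2 a t) - 1)
       = ((3/2)^2 / (2*(8/5))) * (exp((16/5) t) - 1)
       = 45*exp(16*t/5)/64 - 45/64.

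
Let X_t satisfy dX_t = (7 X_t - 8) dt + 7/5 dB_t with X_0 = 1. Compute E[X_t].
E[X_t] = 8/7 - exp(7*t)/7

Taking expectations and using E[dB_t] = 0, the mean m(t) = E[X_t] satisfies the ODE m'(t) = a m(t) + b with m(0) = x_0. With a = 7, b = -8, x_0 = 1, the solution is
  m(t) = x_0 * exp(a t) + (b/a) * (exp(a t) - 1)
       = 1 * exp(7 t) + ((-8)/7) * (exp(7 t) - 1)
       = 8/7 - exp(7*t)/7.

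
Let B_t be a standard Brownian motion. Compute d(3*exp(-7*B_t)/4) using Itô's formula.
d(3*exp(-7*B_t)/4) = (147*exp(-7*B_t)/8) dt + (-21*exp(-7*B_t)/4) dB_t

Itô's formula for f(B_t) gives d f(B_t) = f'(B_t) dB_t + (1/2) f''(B_t) dt. Compute derivatives of f(x) = 3*exp(-7*x)/4:
  f'(x)  = -21*exp(-7*x)/4
  f''(x) = 147*exp(-7*x)/4
Substitute x = B_t and multiply the f'' term by 1/2:
  drift     = (1/2) * (147*exp(-7*x)/4) evaluated at B_t = 147*exp(-7*B_t)/8
  diffusion = (-21*exp(-7*x)/4) evaluated at B_t = -21*exp(-7*B_t)/4
Therefore d(3*exp(-7*B_t)/4) = (147*exp(-7*B_t)/8) dt + (-21*exp(-7*B_t)/4) dB_t.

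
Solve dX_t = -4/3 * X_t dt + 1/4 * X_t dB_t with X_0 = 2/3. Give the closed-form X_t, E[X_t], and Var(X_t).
X_t = 2/3 * exp((-131/96) t + (1/4) B_t); E[X_t] = 2*exp(-4*t/3)/3; Var(X_t) = (4*exp(t/16) - 4)*exp(-8*t/3)/9

For GBM dX = mu X dt + sigma X dB with X_0 = x_0, apply Itô to Y = log X: dY = (mu - sigma^2/2) dt + sigma dB, so Y_t = log(x_0) + (mu - sigma^2/2) t + sigma B_t and hence X_t = x_0 * exp((mu - sigma^2/2) t + sigma B_t).
With mu = -4/3, sigma = 1/4, x_0 = 2/3, this gives:
  X_t = 2/3 * exp((-131/96) * t + (1/4) * B_t).
Since sigma*B_t ~ Normal(0, sigma^2 t), E[exp(sigma*B_t)] = exp(sigma^2 t / 2); so E[X_t] = x_0 * exp((mu - sigma^2/2) t) * exp(sigma^2 t / 2) = x_0 * exp(mu t) = 2*exp(-4*t/3)/3.
Var(X_t) = E[X_t^2] - (E[X_t])^2 = x_0^2 * exp(2 mu t) * (exp(sigma^2 t) - 1) = (4*exp(t/16) - 4)*exp(-8*t/3)/9.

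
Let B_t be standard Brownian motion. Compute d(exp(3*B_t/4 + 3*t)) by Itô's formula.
d(exp(3*B_t/4 + 3*t)) = (105*exp(3*B_t/4 + 3*t)/32) dt + (3*exp(3*B_t/4 + 3*t)/4) dB_t

Itô's formula for f(t, x): d f(t, B_t) = (f_t + (1/2) f_xx) dt + f_x dB_t. Compute partials of f(t, x) = exp(3*t + 3*x/4):
  f_t(t,x)  = 3*exp(3*t + 3*x/4)
  f_x(t,x)  = 3*exp(3*t + 3*x/4)/4
  f_xx(t,x) = 9*exp(3*t + 3*x/4)/16
Assemble drift = f_t + (1/2) f_xx = 105*exp(3*t + 3*x/4)/32 and diffusion = f_x = 3*exp(3*t + 3*x/4)/4. Substituting x = B_t:
  d(exp(3*B_t/4 + 3*t)) = (105*exp(3*B_t/4 + 3*t)/32) dt + (3*exp(3*B_t/4 + 3*t)/4) dB_t.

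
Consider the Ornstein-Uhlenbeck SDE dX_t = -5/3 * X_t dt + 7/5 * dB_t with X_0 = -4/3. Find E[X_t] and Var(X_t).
E[X_t] = -4*exp(-5*t/3)/3; Var(X_t) = 147/250 - 147*exp(-10*t/3)/250

The OU SDE dX = -theta X dt + sigma dB admits the integrating factor exp(theta t): d(exp(theta t) X_t) = sigma exp(theta t) dB_t. Integrating from 0 to t:
  X_t = x_0 * exp(-theta t) + sigma * int_0^t exp(-theta (t-s)) dB_s.
The Itô integral has mean 0 and (by the Itô isometry) variance sigma^2 * int_0^t exp(-2 theta (t - s)) ds = sigma^2 * (1 - exp(-2 theta t)) / (2 theta).
With theta = 5/3, sigma = 7/5, x_0 = -4/3:
  E[X_t] = -4/3 * exp(-5/3 t) = -4*exp(-5*t/3)/3
  Var(X_t) = (7/5)^2 * (1 - exp(-2*5/3 t)) / (2 * 5/3) = 147/250 - 147*exp(-10*t/3)/250.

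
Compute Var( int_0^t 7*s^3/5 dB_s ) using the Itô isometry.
Var = 7*t^7/25

The Itô integral of a deterministic integrand f(s) has mean 0 because each increment f(s) * (B_{s+ds} - B_s) has mean 0. By the Itô isometry:
  Var( int_0^t f(s) dB_s ) = E[ (int_0^t f(s) dB_s)^2 ] = int_0^t f(s)^2 ds.
Here f(s) = 7*s^3/5, so f(s)^2 = 49*s^6/25. Integrate:
  int_0^t (49*s^6/25) ds = 7*t^7/25.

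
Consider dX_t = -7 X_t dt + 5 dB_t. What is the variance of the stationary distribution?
lim Var(X_t) = 25/14

The OU SDE dX = -theta X dt + sigma dB admits the integrating factor exp(theta t): d(exp(theta t) X_t) = sigma exp(theta t) dB_t. Integrating from 0 to t gives X_t = x_0 * exp(-theta t) + sigma * int_0^t exp(-theta (t-s)) dB_s for any initial x_0. The Itô integral has variance (by the Itô isometry) sigma^2 * int_0^t exp(-2 theta (t - s)) ds = sigma^2 * (1 - exp(-2 theta t)) / (2 theta), independent of x_0.
With theta = 7, sigma = 5:
  Var(X_t) = (5)^2 * (1 - exp(-2*7 t)) / (2 * 7) = 25/14 - 25*exp(-14*t)/14.
As t -> infinity, exp(-2*7 t) -> 0, so the stationary variance is sigma^2 / (2 theta) = 25/14.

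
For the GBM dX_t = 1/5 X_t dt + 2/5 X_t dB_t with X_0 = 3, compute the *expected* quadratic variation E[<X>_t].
E[<X>_t] = 18*exp(14*t/25)/7 - 18/7

<X>_t = int_0^t ((2/5) * X_s)^2 ds. Taking expectation inside the integral: E[<X>_t] = (2/5)^2 * int_0^t E[X_s^2] ds. For GBM, E[X_s^2] = x_0^2 * exp((2 mu + sigma^2) s). Integrating:
  E[<X>_t] = (2/5)^2 * 3^2 * (exp((2*(1/5) + (2/5)^2) t) - 1) / (2*(1/5) + (2/5)^2)
           = (2/5)^2 * 3^2 * (exp((14/25) t) - 1) / (14/25) = 18*exp(14*t/25)/7 - 18/7.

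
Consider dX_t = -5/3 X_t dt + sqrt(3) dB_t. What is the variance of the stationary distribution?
lim Var(X_t) = 9/10

The OU SDE dX = -theta X dt + sigma dB admits the integrating factor exp(theta t): d(exp(theta t) X_t) = sigma exp(theta t) dB_t. Integrating from 0 to t gives X_t = x_0 * exp(-theta t) + sigma * int_0^t exp(-theta (t-s)) dB_s for any initial x_0. The Itô integral has variance (by the Itô isometry) sigma^2 * int_0^t exp(-2 theta (t - s)) ds = sigma^2 * (1 - exp(-2 theta t)) / (2 theta), independent of x_0.
With theta = 5/3, sigma = sqrt(3):
  Var(X_t) = (sqrt(3))^2 * (1 - exp(-2*5/3 t)) / (2 * 5/3) = 9/10 - 9*exp(-10*t/3)/10.
As t -> infinity, exp(-2*5/3 t) -> 0, so the stationary variance is sigma^2 / (2 theta) = 9/10.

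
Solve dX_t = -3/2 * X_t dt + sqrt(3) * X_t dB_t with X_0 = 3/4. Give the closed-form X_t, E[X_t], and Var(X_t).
X_t = 3/4 * exp((-3) t + (sqrt(3)) B_t); E[X_t] = 3*exp(-3*t/2)/4; Var(X_t) = 9/16 - 9*exp(-3*t)/16

For GBM dX = mu X dt + sigma X dB with X_0 = x_0, apply Itô to Y = log X: dY = (mu - sigma^2/2) dt + sigma dB, so Y_t = log(x_0) + (mu - sigma^2/2) t + sigma B_t and hence X_t = x_0 * exp((mu - sigma^2/2) t + sigma B_t).
With mu = -3/2, sigma = sqrt(3), x_0 = 3/4, this gives:
  X_t = 3/4 * exp((-3) * t + (sqrt(3)) * B_t).
Since sigma*B_t ~ Normal(0, sigma^2 t), E[exp(sigma*B_t)] = exp(sigma^2 t / 2); so E[X_t] = x_0 * exp((mu - sigma^2/2) t) * exp(sigma^2 t / 2) = x_0 * exp(mu t) = 3*exp(-3*t/2)/4.
Var(X_t) = E[X_t^2] - (E[X_t])^2 = x_0^2 * exp(2 mu t) * (exp(sigma^2 t) - 1) = 9/16 - 9*exp(-3*t)/16.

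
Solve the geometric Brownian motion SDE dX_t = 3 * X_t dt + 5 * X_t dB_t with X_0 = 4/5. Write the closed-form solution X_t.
X_t = 4/5 * exp((-19/2) * t + (5) * B_t)

For GBM dX = mu X dt + sigma X dB with X_0 = x_0, apply Itô to Y = log X: dY = (mu - sigma^2/2) dt + sigma dB, so Y_t = log(x_0) + (mu - sigma^2/2) t + sigma B_t and hence X_t = x_0 * exp((mu - sigma^2/2) t + sigma B_t).
With mu = 3, sigma = 5, x_0 = 4/5, this gives:
  X_t = 4/5 * exp((-19/2) * t + (5) * B_t).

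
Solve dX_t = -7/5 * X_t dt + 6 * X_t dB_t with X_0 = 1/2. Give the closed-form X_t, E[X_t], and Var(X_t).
X_t = 1/2 * exp((-97/5) t + (6) B_t); E[X_t] = exp(-7*t/5)/2; Var(X_t) = (exp(36*t) - 1)*exp(-14*t/5)/4

For GBM dX = mu X dt + sigma X dB with X_0 = x_0, apply Itô to Y = log X: dY = (mu - sigma^2/2) dt + sigma dB, so Y_t = log(x_0) + (mu - sigma^2/2) t + sigma B_t and hence X_t = x_0 * exp((mu - sigma^2/2) t + sigma B_t).
With mu = -7/5, sigma = 6, x_0 = 1/2, this gives:
  X_t = 1/2 * exp((-97/5) * t + (6) * B_t).
Since sigma*B_t ~ Normal(0, sigma^2 t), E[exp(sigma*B_t)] = exp(sigma^2 t / 2); so E[X_t] = x_0 * exp((mu - sigma^2/2) t) * exp(sigma^2 t / 2) = x_0 * exp(mu t) = exp(-7*t/5)/2.
Var(X_t) = E[X_t^2] - (E[X_t])^2 = x_0^2 * exp(2 mu t) * (exp(sigma^2 t) - 1) = (exp(36*t) - 1)*exp(-14*t/5)/4.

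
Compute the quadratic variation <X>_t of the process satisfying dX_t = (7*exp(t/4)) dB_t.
<X>_t = 98*exp(t/2) - 98

For an Itô process dX_t = a(t) dt + b(t) dB_t, the quadratic variation is <X>_t = int_0^t b(s)^2 ds (the drift term does not contribute). Here b(s) = 7*exp(s/4), so
  b(s)^2 = 49*exp(s/2).
Integrating from 0 to t:
  <X>_t = int_0^t (49*exp(s/2)) ds = 98*exp(t/2) - 98.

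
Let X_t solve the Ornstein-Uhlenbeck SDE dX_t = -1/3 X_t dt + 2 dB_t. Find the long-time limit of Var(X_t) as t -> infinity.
lim Var(X_t) = 6

The OU SDE dX = -theta X dt + sigma dB admits the integrating factor exp(theta t): d(exp(theta t) X_t) = sigma exp(theta t) dB_t. Integrating from 0 to t gives X_t = x_0 * exp(-theta t) + sigma * int_0^t exp(-theta (t-s)) dB_s for any initial x_0. The Itô integral has variance (by the Itô isometry) sigma^2 * int_0^t exp(-2 theta (t - s)) ds = sigma^2 * (1 - exp(-2 theta t)) / (2 theta), independent of x_0.
With theta = 1/3, sigma = 2:
  Var(X_t) = (2)^2 * (1 - exp(-2*1/3 t)) / (2 * 1/3) = 6 - 6*exp(-2*t/3).
As t -> infinity, exp(-2*1/3 t) -> 0, so the stationary variance is sigma^2 / (2 theta) = 6.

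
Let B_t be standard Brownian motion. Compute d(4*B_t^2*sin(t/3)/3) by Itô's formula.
d(4*B_t^2*sin(t/3)/3) = (4*B_t^2*cos(t/3)/9 + 4*sin(t/3)/3) dt + (8*B_t*sin(t/3)/3) dB_t

Itô's formula for f(t, x): d f(t, B_t) = (f_t + (1/2) f_xx) dt + f_x dB_t. Compute partials of f(t, x) = 4*x^2*sin(t/3)/3:
  f_t(t,x)  = 4*x^2*cos(t/3)/9
  f_x(t,x)  = 8*x*sin(t/3)/3
  f_xx(t,x) = 8*sin(t/3)/3
Assemble drift = f_t + (1/2) f_xx = 4*x^2*cos(t/3)/9 + 4*sin(t/3)/3 and diffusion = f_x = 8*x*sin(t/3)/3. Substituting x = B_t:
  d(4*B_t^2*sin(t/3)/3) = (4*B_t^2*cos(t/3)/9 + 4*sin(t/3)/3) dt + (8*B_t*sin(t/3)/3) dB_t.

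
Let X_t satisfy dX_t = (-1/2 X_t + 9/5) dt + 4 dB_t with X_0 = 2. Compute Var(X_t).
Var(X_t) = 16 - 16*exp(-t)

The variance V(t) = Var(X_t) satisfies V'(t) = 2 a V(t) + c^2 with V(0) = 0 (drift coefficient is linear in X, diffusion is constant). With a = -1/2, c = 4, the solution is
  V(t) = (c^2 / (2 a)) * (exp(2 a t) - 1)
       = (4^2 / (2*(-1/2))) * (exp((-1) t) - 1)
       = 16 - 16*exp(-t).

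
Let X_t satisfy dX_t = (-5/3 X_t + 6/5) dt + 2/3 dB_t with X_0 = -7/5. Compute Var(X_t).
Var(X_t) = 2/15 - 2*exp(-10*t/3)/15

The variance V(t) = Var(X_t) satisfies V'(t) = 2 a V(t) + c^2 with V(0) = 0 (drift coefficient is linear in X, diffusion is constant). With a = -5/3, c = 2/3, the solution is
  V(t) = (c^2 / (2 a)) * (exp(2 a t) - 1)
       = ((2/3)^2 / (2*(-5/3))) * (exp((-10/3) t) - 1)
       = 2/15 - 2*exp(-10*t/3)/15.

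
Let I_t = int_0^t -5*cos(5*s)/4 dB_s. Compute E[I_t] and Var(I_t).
E[I_t] = 0; Var(I_t) = 25*t/32 + 5*sin(10*t)/64

The Itô integral of a deterministic integrand f(s) has mean 0 because each increment f(s) * (B_{s+ds} - B_s) has mean 0. By the Itô isometry:
  Var( int_0^t f(s) dB_s ) = E[ (int_0^t f(s) dB_s)^2 ] = int_0^t f(s)^2 ds.
Here f(s) = -5*cos(5*s)/4, so f(s)^2 = 25*cos(5*s)^2/16. Integrate:
  int_0^t (25*cos(5*s)^2/16) ds = 25*t/32 + 5*sin(10*t)/64.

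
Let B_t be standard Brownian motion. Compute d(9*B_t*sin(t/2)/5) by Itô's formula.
d(9*B_t*sin(t/2)/5) = (9*B_t*cos(t/2)/10) dt + (9*sin(t/2)/5) dB_t

Itô's formula for f(t, x): d f(t, B_t) = (f_t + (1/2) f_xx) dt + f_x dB_t. Compute partials of f(t, x) = 9*x*sin(t/2)/5:
  f_t(t,x)  = 9*x*cos(t/2)/10
  f_x(t,x)  = 9*sin(t/2)/5
  f_xx(t,x) = 0
Assemble drift = f_t + (1/2) f_xx = 9*x*cos(t/2)/10 and diffusion = f_x = 9*sin(t/2)/5. Substituting x = B_t:
  d(9*B_t*sin(t/2)/5) = (9*B_t*cos(t/2)/10) dt + (9*sin(t/2)/5) dB_t.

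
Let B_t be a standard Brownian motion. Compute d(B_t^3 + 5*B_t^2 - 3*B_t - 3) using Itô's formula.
d(B_t^3 + 5*B_t^2 - 3*B_t - 3) = (3*B_t + 5) dt + (3*B_t^2 + 10*B_t - 3) dB_t

Itô's formula for f(B_t) gives d f(B_t) = f'(B_t) dB_t + (1/2) f''(B_t) dt. Compute derivatives of f(x) = x^3 + 5*x^2 - 3*x - 3:
  f'(x)  = 3*x^2 + 10*x - 3
  f''(x) = 6*x + 10
Substitute x = B_t and multiply the f'' term by 1/2:
  drift     = (1/2) * (6*x + 10) evaluated at B_t = 3*B_t + 5
  diffusion = (3*x^2 + 10*x - 3) evaluated at B_t = 3*B_t^2 + 10*B_t - 3
Therefore d(B_t^3 + 5*B_t^2 - 3*B_t - 3) = (3*B_t + 5) dt + (3*B_t^2 + 10*B_t - 3) dB_t.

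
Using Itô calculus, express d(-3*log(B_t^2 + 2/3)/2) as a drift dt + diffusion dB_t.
d(-3*log(B_t^2 + 2/3)/2) = (9*(3*B_t^2 - 2)/(2*(3*B_t^2 + 2)^2)) dt + (-9*B_t/(3*B_t^2 + 2)) dB_t

Itô's formula for f(B_t) gives d f(B_t) = f'(B_t) dB_t + (1/2) f''(B_t) dt. Compute derivatives of f(x) = -3*log(x^2 + 2/3)/2:
  f'(x)  = -9*x/(3*x^2 + 2)
  f''(x) = 9*(3*x^2 - 2)/(3*x^2 + 2)^2
Substitute x = B_t and multiply the f'' term by 1/2:
  drift     = (1/2) * (9*(3*x^2 - 2)/(3*x^2 + 2)^2) evaluated at B_t = 9*(3*B_t^2 - 2)/(2*(3*B_t^2 + 2)^2)
  diffusion = (-9*x/(3*x^2 + 2)) evaluated at B_t = -9*B_t/(3*B_t^2 + 2)
Therefore d(-3*log(B_t^2 + 2/3)/2) = (9*(3*B_t^2 - 2)/(2*(3*B_t^2 + 2)^2)) dt + (-9*B_t/(3*B_t^2 + 2)) dB_t.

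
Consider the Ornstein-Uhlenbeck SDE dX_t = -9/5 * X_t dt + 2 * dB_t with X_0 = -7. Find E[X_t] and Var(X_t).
E[X_t] = -7*exp(-9*t/5); Var(X_t) = 10/9 - 10*exp(-18*t/5)/9

The OU SDE dX = -theta X dt + sigma dB admits the integrating factor exp(theta t): d(exp(theta t) X_t) = sigma exp(theta t) dB_t. Integrating from 0 to t:
  X_t = x_0 * exp(-theta t) + sigma * int_0^t exp(-theta (t-s)) dB_s.
The Itô integral has mean 0 and (by the Itô isometry) variance sigma^2 * int_0^t exp(-2 theta (t - s)) ds = sigma^2 * (1 - exp(-2 theta t)) / (2 theta).
With theta = 9/5, sigma = 2, x_0 = -7:
  E[X_t] = -7 * exp(-9/5 t) = -7*exp(-9*t/5)
  Var(X_t) = (2)^2 * (1 - exp(-2*9/5 t)) / (2 * 9/5) = 10/9 - 10*exp(-18*t/5)/9.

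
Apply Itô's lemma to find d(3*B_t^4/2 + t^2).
d(3*B_t^4/2 + t^2) = (9*B_t^2 + 2*t) dt + (6*B_t^3) dB_t

Itô's formula for f(t, x): d f(t, B_t) = (f_t + (1/2) f_xx) dt + f_x dB_t. Compute partials of f(t, x) = t^2 + 3*x^4/2:
  f_t(t,x)  = 2*t
  f_x(t,x)  = 6*x^3
  f_xx(t,x) = 18*x^2
Assemble drift = f_t + (1/2) f_xx = 2*t + 9*x^2 and diffusion = f_x = 6*x^3. Substituting x = B_t:
  d(3*B_t^4/2 + t^2) = (9*B_t^2 + 2*t) dt + (6*B_t^3) dB_t.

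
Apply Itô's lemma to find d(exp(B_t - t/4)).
d(exp(B_t - t/4)) = (exp(B_t - t/4)/4) dt + (exp(B_t - t/4)) dB_t

Itô's formula for f(t, x): d f(t, B_t) = (f_t + (1/2) f_xx) dt + f_x dB_t. Compute partials of f(t, x) = exp(-t/4 + x):
  f_t(t,x)  = -exp(-t/4 + x)/4
  f_x(t,x)  = exp(-t/4 + x)
  f_xx(t,x) = exp(-t/4 + x)
Assemble drift = f_t + (1/2) f_xx = exp(-t/4 + x)/4 and diffusion = f_x = exp(-t/4 + x). Substituting x = B_t:
  d(exp(B_t - t/4)) = (exp(B_t - t/4)/4) dt + (exp(B_t - t/4)) dB_t.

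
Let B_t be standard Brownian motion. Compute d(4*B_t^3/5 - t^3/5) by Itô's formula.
d(4*B_t^3/5 - t^3/5) = (12*B_t/5 - 3*t^2/5) dt + (12*B_t^2/5) dB_t

Itô's formula for f(t, x): d f(t, B_t) = (f_t + (1/2) f_xx) dt + f_x dB_t. Compute partials of f(t, x) = -t^3/5 + 4*x^3/5:
  f_t(t,x)  = -3*t^2/5
  f_x(t,x)  = 12*x^2/5
  f_xx(t,x) = 24*x/5
Assemble drift = f_t + (1/2) f_xx = -3*t^2/5 + 12*x/5 and diffusion = f_x = 12*x^2/5. Substituting x = B_t:
  d(4*B_t^3/5 - t^3/5) = (12*B_t/5 - 3*t^2/5) dt + (12*B_t^2/5) dB_t.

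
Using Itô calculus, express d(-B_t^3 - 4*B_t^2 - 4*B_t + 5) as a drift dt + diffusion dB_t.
d(-B_t^3 - 4*B_t^2 - 4*B_t + 5) = (-3*B_t - 4) dt + (-3*B_t^2 - 8*B_t - 4) dB_t

Itô's formula for f(B_t) gives d f(B_t) = f'(B_t) dB_t + (1/2) f''(B_t) dt. Compute derivatives of f(x) = -x^3 - 4*x^2 - 4*x + 5:
  f'(x)  = -3*x^2 - 8*x - 4
  f''(x) = -6*x - 8
Substitute x = B_t and multiply the f'' term by 1/2:
  drift     = (1/2) * (-6*x - 8) evaluated at B_t = -3*B_t - 4
  diffusion = (-3*x^2 - 8*x - 4) evaluated at B_t = -3*B_t^2 - 8*B_t - 4
Therefore d(-B_t^3 - 4*B_t^2 - 4*B_t + 5) = (-3*B_t - 4) dt + (-3*B_t^2 - 8*B_t - 4) dB_t.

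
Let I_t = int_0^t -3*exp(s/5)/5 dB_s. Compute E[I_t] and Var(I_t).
E[I_t] = 0; Var(I_t) = 9*exp(2*t/5)/10 - 9/10

The Itô integral of a deterministic integrand f(s) has mean 0 because each increment f(s) * (B_{s+ds} - B_s) has mean 0. By the Itô isometry:
  Var( int_0^t f(s) dB_s ) = E[ (int_0^t f(s) dB_s)^2 ] = int_0^t f(s)^2 ds.
Here f(s) = -3*exp(s/5)/5, so f(s)^2 = 9*exp(2*s/5)/25. Integrate:
  int_0^t (9*exp(2*s/5)/25) ds = 9*exp(2*t/5)/10 - 9/10.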